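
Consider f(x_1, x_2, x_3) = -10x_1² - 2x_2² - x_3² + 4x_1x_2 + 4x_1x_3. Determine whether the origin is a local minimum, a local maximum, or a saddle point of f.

The Hessian at the origin is H = [[-20, 4, 4], [4, -4, 0], [4, 0, -2]].
Symmetric row and column elimination reduces H to a congruent diagonal form with pivots -20, -16/5, -1.
That gives 3 negative pivots.
H is negative definite, so the origin is a strict local maximum.

local maximum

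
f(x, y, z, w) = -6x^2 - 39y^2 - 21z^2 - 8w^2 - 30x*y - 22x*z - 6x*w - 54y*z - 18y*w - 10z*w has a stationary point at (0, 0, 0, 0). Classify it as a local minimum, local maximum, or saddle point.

The Hessian at the origin is H = [[-12, -30, -22, -6], [-30, -78, -54, -18], [-22, -54, -42, -10], [-6, -18, -10, -16]].
Row-reducing H symmetrically gives the diagonal entries -12, -3, -4/3, -10.
So there are 4 negative pivots.
H is negative definite, so the origin is a strict local maximum.

local maximum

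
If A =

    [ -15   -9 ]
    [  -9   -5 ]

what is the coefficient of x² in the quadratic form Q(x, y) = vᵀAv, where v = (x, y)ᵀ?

-15

The coefficient of x² is the diagonal entry A[1,1] = -15.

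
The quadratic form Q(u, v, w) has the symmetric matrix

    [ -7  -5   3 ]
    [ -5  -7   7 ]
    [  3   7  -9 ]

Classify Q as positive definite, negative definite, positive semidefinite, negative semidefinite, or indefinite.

negative definite

Symmetric row and column elimination reduces A to a congruent diagonal form with pivots -7, -24/7, -5/6.
So there are 3 negative pivots.
Hence Q is negative definite.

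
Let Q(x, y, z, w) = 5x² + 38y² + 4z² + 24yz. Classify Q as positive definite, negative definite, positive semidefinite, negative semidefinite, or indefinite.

positive semidefinite

The symmetric matrix is A = [[5, 0, 0, 0], [0, 38, 12, 0], [0, 12, 4, 0], [0, 0, 0, 0]].
Congruent diagonalization of A (simultaneous row and column reduction) yields pivots 5, 38, 4/19, 0.
So there are 3 positive, 1 zero pivots.
Hence Q is positive semidefinite.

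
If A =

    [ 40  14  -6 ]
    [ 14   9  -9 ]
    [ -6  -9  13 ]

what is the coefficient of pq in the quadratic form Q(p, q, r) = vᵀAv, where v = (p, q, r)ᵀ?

The coefficient of pq is A[1,2] + A[2,1] = 2·14 = 28.

28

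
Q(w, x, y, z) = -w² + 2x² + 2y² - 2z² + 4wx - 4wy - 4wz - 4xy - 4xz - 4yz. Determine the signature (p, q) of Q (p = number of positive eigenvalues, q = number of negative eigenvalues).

(2, 2)

The symmetric matrix is A = [[-1, 2, -2, -2], [2, 2, -2, -2], [-2, -2, 2, -2], [-2, -2, -2, -2]].
By Sylvester's law of inertia any congruent diagonalization of A has 2 positive, 2 negative and 0 zero entries.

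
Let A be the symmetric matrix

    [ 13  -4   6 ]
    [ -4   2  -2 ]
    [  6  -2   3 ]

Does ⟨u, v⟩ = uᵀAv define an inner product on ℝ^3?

An LDLᵀ factorisation of A has diagonal entries 13, 10/13, 1/5.
So there are 3 positive pivots.
Hence Q is positive definite.
⟨·,·⟩ is an inner product exactly when A is positive definite.

yes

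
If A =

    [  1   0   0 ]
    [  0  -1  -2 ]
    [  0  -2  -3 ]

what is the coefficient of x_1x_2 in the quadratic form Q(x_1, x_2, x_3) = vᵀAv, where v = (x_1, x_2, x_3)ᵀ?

The coefficient of x_1x_2 is A[1,2] + A[2,1] = 2·0 = 0.

0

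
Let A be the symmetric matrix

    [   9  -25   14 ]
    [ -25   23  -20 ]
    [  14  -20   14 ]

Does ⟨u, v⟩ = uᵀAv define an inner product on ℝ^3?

Row-reducing A symmetrically gives the diagonal entries 9, -418/9, -20/209.
That gives 1 positive, 2 negative pivots.
Hence Q is indefinite.
⟨·,·⟩ is an inner product exactly when A is positive definite.

no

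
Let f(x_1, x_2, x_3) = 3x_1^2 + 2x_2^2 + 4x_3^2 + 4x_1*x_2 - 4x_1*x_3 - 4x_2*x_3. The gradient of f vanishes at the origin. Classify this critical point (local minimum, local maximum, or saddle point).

local minimum

The Hessian at the origin is H = [[6, 4, -4], [4, 4, -4], [-4, -4, 8]].
Symmetric row and column elimination reduces H to a congruent diagonal form with pivots 6, 4/3, 4.
So there are 3 positive pivots.
H is positive definite, so the origin is a strict local minimum.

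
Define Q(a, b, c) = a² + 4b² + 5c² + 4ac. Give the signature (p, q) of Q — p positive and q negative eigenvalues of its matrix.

(3, 0)

The symmetric matrix is A = [[1, 0, 2], [0, 4, 0], [2, 0, 5]].
Congruent diagonalization of A (simultaneous row and column reduction) yields pivots 1, 4, 1.
So there are 3 positive pivots.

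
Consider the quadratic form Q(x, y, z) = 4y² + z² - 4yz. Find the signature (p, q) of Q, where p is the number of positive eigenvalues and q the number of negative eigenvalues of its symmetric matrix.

(1, 0)

The associated matrix is A = [[0, 0, 0], [0, 4, -2], [0, -2, 1]].
Congruent diagonalization of A (simultaneous row and column reduction) yields pivots 0, 4, 0.
So there are 1 positive, 2 zero pivots.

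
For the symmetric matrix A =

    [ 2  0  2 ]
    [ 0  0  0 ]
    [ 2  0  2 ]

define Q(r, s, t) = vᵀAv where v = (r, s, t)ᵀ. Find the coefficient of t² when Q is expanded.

The coefficient of t² is the diagonal entry A[3,3] = 2.

2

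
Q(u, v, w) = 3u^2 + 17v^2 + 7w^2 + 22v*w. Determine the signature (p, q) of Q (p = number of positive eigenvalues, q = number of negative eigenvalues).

(2, 1)

The symmetric matrix is A = [[3, 0, 0], [0, 17, 11], [0, 11, 7]].
Applying the same elementary operations to the rows and columns of A produces a congruent diagonal matrix with entries 3, 17, -2/17.
Counting signs: 2 positive, 1 negative.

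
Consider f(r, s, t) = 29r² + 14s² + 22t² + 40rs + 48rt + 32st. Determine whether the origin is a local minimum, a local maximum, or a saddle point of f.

local minimum

The Hessian at the origin is H = [[58, 40, 48], [40, 28, 32], [48, 32, 44]].
Symmetric row and column elimination reduces H to a congruent diagonal form with pivots 58, 12/29, 4/3.
That gives 3 positive pivots.
H is positive definite, so the origin is a strict local minimum.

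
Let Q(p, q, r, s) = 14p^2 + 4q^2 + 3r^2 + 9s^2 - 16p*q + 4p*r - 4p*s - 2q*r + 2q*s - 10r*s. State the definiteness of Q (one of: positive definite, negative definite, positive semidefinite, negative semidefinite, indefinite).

indefinite

The symmetric matrix is A = [[14, -8, 2, -2], [-8, 4, -1, 1], [2, -1, 3, -5], [-2, 1, -5, 9]].
An LDLᵀ factorisation of A has diagonal entries 14, -4/7, 11/4, 6/11.
So there are 3 positive, 1 negative pivots.
Hence Q is indefinite.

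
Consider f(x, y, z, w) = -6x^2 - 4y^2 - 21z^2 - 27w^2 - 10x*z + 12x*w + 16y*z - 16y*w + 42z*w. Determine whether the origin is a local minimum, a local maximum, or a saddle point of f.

The Hessian at the origin is H = [[-12, 0, -10, 12], [0, -8, 16, -16], [-10, 16, -42, 42], [12, -16, 42, -54]].
Symmetric row and column elimination reduces H to a congruent diagonal form with pivots -12, -8, -5/3, -10.
So there are 4 negative pivots.
H is negative definite, so the origin is a strict local maximum.

local maximum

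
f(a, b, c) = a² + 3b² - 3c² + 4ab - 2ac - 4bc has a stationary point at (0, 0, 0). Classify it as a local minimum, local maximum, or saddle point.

The Hessian at the origin is H = [[2, 4, -2], [4, 6, -4], [-2, -4, -6]].
Row-reducing H symmetrically gives the diagonal entries 2, -2, -8.
That gives 1 positive, 2 negative pivots.
H is indefinite, so the origin is a saddle point.

saddle point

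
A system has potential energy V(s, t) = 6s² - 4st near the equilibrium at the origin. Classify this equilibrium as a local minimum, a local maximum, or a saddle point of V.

saddle point

The Hessian at the origin is H = [[12, -4], [-4, 0]].
det H = 12·0 − (-4)² = -16 < 0, so H is indefinite.
Therefore the origin is a saddle point.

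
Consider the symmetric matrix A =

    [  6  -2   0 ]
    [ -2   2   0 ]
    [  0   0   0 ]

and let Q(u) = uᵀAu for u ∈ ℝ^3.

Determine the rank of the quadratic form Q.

Symmetric row and column elimination reduces A to a congruent diagonal form with pivots 6, 4/3, 0.
That gives 2 positive, 1 zero pivots.
The rank is the number of nonzero pivots: 2.

2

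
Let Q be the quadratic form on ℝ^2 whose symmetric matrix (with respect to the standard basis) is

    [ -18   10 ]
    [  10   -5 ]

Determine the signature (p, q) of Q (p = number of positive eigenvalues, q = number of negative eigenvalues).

Applying the same elementary operations to the rows and columns of A produces a congruent diagonal matrix with entries -18, 5/9.
Counting signs: 1 positive, 1 negative.

(1, 1)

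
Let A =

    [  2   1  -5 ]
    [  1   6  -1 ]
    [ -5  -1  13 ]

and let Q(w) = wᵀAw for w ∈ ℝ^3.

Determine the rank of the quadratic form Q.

3

Symmetric row and column elimination reduces A to a congruent diagonal form with pivots 2, 11/2, 1/11.
That gives 3 positive pivots.
The rank is the number of nonzero pivots: 3.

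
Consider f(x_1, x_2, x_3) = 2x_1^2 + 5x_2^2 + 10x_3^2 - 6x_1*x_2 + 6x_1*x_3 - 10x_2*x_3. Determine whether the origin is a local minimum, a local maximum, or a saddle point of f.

local minimum

The Hessian at the origin is H = [[4, -6, 6], [-6, 10, -10], [6, -10, 20]].
Congruent diagonalization of H (simultaneous row and column reduction) yields pivots 4, 1, 10.
So there are 3 positive pivots.
H is positive definite, so the origin is a strict local minimum.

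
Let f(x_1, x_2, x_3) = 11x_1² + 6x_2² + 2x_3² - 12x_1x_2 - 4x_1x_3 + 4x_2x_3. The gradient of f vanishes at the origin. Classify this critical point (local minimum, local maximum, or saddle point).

The Hessian at the origin is H = [[22, -12, -4], [-12, 12, 4], [-4, 4, 4]].
An LDLᵀ factorisation of H has diagonal entries 22, 60/11, 8/3.
That gives 3 positive pivots.
H is positive definite, so the origin is a strict local minimum.

local minimum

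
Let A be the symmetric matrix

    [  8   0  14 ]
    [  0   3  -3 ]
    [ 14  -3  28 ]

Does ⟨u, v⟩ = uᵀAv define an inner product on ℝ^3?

yes

Symmetric row and column elimination reduces A to a congruent diagonal form with pivots 8, 3, 1/2.
That gives 3 positive pivots.
Hence Q is positive definite.
⟨·,·⟩ is an inner product exactly when A is positive definite.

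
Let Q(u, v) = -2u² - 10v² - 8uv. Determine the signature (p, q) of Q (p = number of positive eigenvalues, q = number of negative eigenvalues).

Write A = [[-2, -4], [-4, -10]].
Applying the same elementary operations to the rows and columns of A produces a congruent diagonal matrix with entries -2, -2.
So there are 2 negative pivots.

(0, 2)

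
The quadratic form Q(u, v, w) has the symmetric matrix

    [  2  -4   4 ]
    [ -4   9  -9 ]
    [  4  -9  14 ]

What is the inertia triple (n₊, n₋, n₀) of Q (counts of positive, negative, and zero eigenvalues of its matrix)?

Applying the same elementary operations to the rows and columns of A produces a congruent diagonal matrix with entries 2, 1, 5.
So there are 3 positive pivots.

(3, 0, 0)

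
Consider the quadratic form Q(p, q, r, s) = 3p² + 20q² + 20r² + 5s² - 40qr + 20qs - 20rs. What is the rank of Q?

2

Write A = [[3, 0, 0, 0], [0, 20, -20, 10], [0, -20, 20, -10], [0, 10, -10, 5]].
Congruent diagonalization of A (simultaneous row and column reduction) yields pivots 3, 20, 0, 0.
That gives 2 positive, 2 zero pivots.
The rank is the number of nonzero pivots: 2.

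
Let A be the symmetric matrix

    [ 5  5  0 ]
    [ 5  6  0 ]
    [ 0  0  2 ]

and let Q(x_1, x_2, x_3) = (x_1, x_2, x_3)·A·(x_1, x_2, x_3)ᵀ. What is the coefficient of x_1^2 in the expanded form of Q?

5

The coefficient of x_1^2 is the diagonal entry A[1,1] = 5.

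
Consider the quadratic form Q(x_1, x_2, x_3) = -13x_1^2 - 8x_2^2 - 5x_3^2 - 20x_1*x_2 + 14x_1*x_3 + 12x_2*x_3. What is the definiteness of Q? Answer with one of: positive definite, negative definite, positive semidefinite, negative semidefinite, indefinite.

The symmetric matrix is A = [[-13, -10, 7], [-10, -8, 6], [7, 6, -5]].
Symmetric row and column elimination reduces A to a congruent diagonal form with pivots -13, -4/13, 0.
So there are 2 negative, 1 zero pivots.
Hence Q is negative semidefinite.

negative semidefinite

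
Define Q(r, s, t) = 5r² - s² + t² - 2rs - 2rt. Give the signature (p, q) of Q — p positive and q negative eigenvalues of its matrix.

(2, 1)

Write A = [[5, -1, -1], [-1, -1, 0], [-1, 0, 1]].
Row-reducing A symmetrically gives the diagonal entries 5, -6/5, 5/6.
So there are 2 positive, 1 negative pivots.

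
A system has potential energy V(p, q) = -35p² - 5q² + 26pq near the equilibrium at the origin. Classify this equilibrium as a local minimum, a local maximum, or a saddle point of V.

The Hessian at the origin is H = [[-70, 26], [26, -10]].
det H = -70·-10 − (26)² = 24 > 0 and H[1,1] = -70 < 0, so H is negative definite.
Therefore the origin is a local maximum.

local maximum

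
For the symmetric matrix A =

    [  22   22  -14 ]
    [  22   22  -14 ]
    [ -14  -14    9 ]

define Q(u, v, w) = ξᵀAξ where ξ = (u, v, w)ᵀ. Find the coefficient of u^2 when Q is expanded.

The coefficient of u^2 is the diagonal entry A[1,1] = 22.

22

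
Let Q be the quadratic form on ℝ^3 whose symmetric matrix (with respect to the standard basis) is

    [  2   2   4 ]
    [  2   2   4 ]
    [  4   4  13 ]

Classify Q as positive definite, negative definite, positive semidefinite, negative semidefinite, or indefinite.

positive semidefinite

Applying the same elementary operations to the rows and columns of A produces a congruent diagonal matrix with entries 2, 0, 5.
Counting signs: 2 positive, 1 zero.
Hence Q is positive semidefinite.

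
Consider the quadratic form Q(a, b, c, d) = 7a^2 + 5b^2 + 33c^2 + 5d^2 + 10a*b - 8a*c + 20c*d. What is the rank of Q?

4

The symmetric matrix is A = [[7, 5, -4, 0], [5, 5, 0, 0], [-4, 0, 33, 10], [0, 0, 10, 5]].
Applying the same elementary operations to the rows and columns of A produces a congruent diagonal matrix with entries 7, 10/7, 25, 1.
Counting signs: 4 positive.
The rank is the number of nonzero pivots: 4.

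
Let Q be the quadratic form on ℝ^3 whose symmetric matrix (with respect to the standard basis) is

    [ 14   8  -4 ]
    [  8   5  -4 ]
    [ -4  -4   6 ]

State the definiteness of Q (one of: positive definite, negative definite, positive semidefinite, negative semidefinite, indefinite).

indefinite

Row-reducing A symmetrically gives the diagonal entries 14, 3/7, -2.
Counting signs: 2 positive, 1 negative.
Hence Q is indefinite.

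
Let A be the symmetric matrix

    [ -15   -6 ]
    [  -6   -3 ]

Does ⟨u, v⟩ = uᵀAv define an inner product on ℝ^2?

Row-reducing A symmetrically gives the diagonal entries -15, -3/5.
That gives 2 negative pivots.
Hence Q is negative definite.
⟨·,·⟩ is an inner product exactly when A is positive definite.

no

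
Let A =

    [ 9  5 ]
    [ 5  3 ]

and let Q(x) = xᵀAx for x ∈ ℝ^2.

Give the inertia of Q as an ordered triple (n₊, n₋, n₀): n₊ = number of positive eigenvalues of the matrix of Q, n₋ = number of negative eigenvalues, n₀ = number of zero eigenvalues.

Row-reducing A symmetrically gives the diagonal entries 9, 2/9.
Counting signs: 2 positive.

(2, 0, 0)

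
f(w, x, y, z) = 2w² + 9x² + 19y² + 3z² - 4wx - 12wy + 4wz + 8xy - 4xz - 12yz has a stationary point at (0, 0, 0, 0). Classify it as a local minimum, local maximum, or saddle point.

The Hessian at the origin is H = [[4, -4, -12, 4], [-4, 18, 8, -4], [-12, 8, 38, -12], [4, -4, -12, 6]].
Symmetric row and column elimination reduces H to a congruent diagonal form with pivots 4, 14, 6/7, 2.
Counting signs: 4 positive.
H is positive definite, so the origin is a strict local minimum.

local minimum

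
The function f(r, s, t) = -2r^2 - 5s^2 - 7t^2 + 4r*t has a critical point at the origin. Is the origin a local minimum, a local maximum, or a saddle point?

local maximum

The Hessian at the origin is H = [[-4, 0, 4], [0, -10, 0], [4, 0, -14]].
Row-reducing H symmetrically gives the diagonal entries -4, -10, -10.
That gives 3 negative pivots.
H is negative definite, so the origin is a strict local maximum.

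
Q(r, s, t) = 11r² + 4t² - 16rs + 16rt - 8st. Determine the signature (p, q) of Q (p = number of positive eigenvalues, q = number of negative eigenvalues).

The symmetric matrix is A = [[11, -8, 8], [-8, 0, -4], [8, -4, 4]].
Row-reducing A symmetrically gives the diagonal entries 11, -64/11, -5/4.
So there are 1 positive, 2 negative pivots.

(1, 2)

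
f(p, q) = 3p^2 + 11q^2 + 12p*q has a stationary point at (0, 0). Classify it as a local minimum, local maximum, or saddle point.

The Hessian at the origin is H = [[6, 12], [12, 22]].
det H = 6·22 − (12)² = -12 < 0, so H is indefinite.
Therefore the origin is a saddle point.

saddle point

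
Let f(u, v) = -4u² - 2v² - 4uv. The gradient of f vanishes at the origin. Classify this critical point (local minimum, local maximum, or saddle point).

The Hessian at the origin is H = [[-8, -4], [-4, -4]].
det H = -8·-4 − (-4)² = 16 > 0 and H[1,1] = -8 < 0, so H is negative definite.
Therefore the origin is a local maximum.

local maximum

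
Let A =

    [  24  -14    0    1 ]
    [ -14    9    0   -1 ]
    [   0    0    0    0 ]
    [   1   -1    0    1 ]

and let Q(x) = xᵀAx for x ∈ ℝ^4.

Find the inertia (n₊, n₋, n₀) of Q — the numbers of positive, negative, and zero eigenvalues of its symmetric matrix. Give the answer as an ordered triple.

Row-reducing A symmetrically gives the diagonal entries 24, 5/6, 0, 3/4.
So there are 3 positive, 1 zero pivots.

(3, 0, 1)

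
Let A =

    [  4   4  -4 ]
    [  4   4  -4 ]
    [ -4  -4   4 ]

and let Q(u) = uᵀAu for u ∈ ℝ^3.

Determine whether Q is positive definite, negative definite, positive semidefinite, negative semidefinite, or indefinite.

Row-reducing A symmetrically gives the diagonal entries 4, 0, 0.
Counting signs: 1 positive, 2 zero.
Hence Q is positive semidefinite.

positive semidefinite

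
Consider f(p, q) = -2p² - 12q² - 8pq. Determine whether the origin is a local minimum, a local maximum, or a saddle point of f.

The Hessian at the origin is H = [[-4, -8], [-8, -24]].
det H = -4·-24 − (-8)² = 32 > 0 and H[1,1] = -4 < 0, so H is negative definite.
Therefore the origin is a local maximum.

local maximum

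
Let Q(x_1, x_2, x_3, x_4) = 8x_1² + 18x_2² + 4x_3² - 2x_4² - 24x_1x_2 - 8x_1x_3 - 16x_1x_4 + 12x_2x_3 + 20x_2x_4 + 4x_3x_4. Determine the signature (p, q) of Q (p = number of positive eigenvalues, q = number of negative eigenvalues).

(3, 1)

The symmetric matrix is A = [[8, -12, -4, -8], [-12, 18, 6, 10], [-4, 6, 4, 2], [-8, 10, 2, -2]].
By Sylvester's law of inertia any congruent diagonalization of A has 3 positive, 1 negative and 0 zero entries.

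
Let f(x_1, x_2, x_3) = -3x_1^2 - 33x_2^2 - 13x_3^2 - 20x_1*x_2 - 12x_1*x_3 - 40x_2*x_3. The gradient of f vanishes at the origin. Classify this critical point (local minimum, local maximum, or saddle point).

saddle point

The Hessian at the origin is H = [[-6, -20, -12], [-20, -66, -40], [-12, -40, -26]].
Row-reducing H symmetrically gives the diagonal entries -6, 2/3, -2.
So there are 1 positive, 2 negative pivots.
H is indefinite, so the origin is a saddle point.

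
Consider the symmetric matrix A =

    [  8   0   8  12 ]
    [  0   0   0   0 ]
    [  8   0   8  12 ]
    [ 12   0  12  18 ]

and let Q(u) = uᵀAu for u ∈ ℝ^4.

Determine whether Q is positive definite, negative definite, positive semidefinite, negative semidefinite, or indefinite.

Applying the same elementary operations to the rows and columns of A produces a congruent diagonal matrix with entries 8, 0, 0, 0.
Counting signs: 1 positive, 3 zero.
Hence Q is positive semidefinite.

positive semidefinite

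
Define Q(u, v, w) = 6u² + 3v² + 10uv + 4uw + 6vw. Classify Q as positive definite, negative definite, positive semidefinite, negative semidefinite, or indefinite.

indefinite

The symmetric matrix is A = [[6, 5, 2], [5, 3, 3], [2, 3, 0]].
Symmetric row and column elimination reduces A to a congruent diagonal form with pivots 6, -7/6, 6/7.
So there are 2 positive, 1 negative pivots.
Hence Q is indefinite.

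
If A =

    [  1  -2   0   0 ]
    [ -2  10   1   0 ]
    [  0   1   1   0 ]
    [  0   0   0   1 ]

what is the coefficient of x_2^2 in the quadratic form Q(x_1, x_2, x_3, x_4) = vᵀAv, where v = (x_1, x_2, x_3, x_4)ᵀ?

10

The coefficient of x_2^2 is the diagonal entry A[2,2] = 10.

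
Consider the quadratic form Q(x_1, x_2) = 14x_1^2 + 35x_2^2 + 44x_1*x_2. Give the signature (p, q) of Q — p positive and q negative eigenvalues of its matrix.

(2, 0)

Write A = [[14, 22], [22, 35]].
Symmetric row and column elimination reduces A to a congruent diagonal form with pivots 14, 3/7.
Counting signs: 2 positive.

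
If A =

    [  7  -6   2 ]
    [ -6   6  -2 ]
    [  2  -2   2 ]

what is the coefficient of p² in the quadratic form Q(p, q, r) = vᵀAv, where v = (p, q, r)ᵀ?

The coefficient of p² is the diagonal entry A[1,1] = 7.

7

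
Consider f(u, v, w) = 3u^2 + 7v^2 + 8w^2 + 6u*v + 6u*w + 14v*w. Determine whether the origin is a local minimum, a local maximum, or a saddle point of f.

The Hessian at the origin is H = [[6, 6, 6], [6, 14, 14], [6, 14, 16]].
An LDLᵀ factorisation of H has diagonal entries 6, 8, 2.
Counting signs: 3 positive.
H is positive definite, so the origin is a strict local minimum.

local minimum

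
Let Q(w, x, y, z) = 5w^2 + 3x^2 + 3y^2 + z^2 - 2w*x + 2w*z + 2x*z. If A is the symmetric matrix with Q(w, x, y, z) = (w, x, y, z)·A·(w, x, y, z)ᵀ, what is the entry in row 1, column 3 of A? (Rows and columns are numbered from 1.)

0

The coefficient of w·y in Q is 0. For a symmetric A this equals A[1,3] + A[3,1] = 2·A[1,3].
So A[1,3] = 0/2 = 0.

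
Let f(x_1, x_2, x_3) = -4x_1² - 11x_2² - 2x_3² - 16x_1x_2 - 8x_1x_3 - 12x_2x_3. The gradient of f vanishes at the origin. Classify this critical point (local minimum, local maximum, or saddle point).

The Hessian at the origin is H = [[-8, -16, -8], [-16, -22, -12], [-8, -12, -4]].
Congruent diagonalization of H (simultaneous row and column reduction) yields pivots -8, 10, 12/5.
That gives 2 positive, 1 negative pivots.
H is indefinite, so the origin is a saddle point.

saddle point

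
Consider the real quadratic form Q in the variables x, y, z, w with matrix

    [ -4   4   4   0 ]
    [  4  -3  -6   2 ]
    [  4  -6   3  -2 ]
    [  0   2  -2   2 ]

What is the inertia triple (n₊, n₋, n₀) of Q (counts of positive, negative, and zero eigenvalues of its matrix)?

(2, 2, 0)

Row-reducing A symmetrically gives the diagonal entries -4, 1, 3, -10/3.
That gives 2 positive, 2 negative pivots.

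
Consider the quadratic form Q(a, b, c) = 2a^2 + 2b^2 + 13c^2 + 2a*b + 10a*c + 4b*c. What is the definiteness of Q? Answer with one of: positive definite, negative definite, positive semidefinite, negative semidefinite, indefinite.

positive definite

The symmetric matrix of Q is A = [[2, 1, 5], [1, 2, 2], [5, 2, 13]].
Leading principal minors: Δ_1 = 2, Δ_2 = 3, Δ_3 = 1.
All leading principal minors are positive, so by Sylvester's criterion Q is positive definite.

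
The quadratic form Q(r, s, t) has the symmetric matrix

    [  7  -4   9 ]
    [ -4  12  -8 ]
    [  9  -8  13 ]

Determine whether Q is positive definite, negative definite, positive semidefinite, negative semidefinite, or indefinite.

Leading principal minors: Δ_1 = 7, Δ_2 = 68, Δ_3 = 40.
All leading principal minors are positive, so by Sylvester's criterion Q is positive definite.

positive definite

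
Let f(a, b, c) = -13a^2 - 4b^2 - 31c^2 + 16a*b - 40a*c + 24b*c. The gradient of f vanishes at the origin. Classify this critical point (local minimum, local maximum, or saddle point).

The Hessian at the origin is H = [[-26, 16, -40], [16, -8, 24], [-40, 24, -62]].
Row-reducing H symmetrically gives the diagonal entries -26, 24/13, -2/3.
That gives 1 positive, 2 negative pivots.
H is indefinite, so the origin is a saddle point.

saddle point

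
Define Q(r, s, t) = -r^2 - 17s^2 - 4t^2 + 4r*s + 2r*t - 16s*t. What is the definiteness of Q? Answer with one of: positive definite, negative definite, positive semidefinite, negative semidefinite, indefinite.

negative definite

The symmetric matrix of Q is A = [[-1, 2, 1], [2, -17, -8], [1, -8, -4]].
Leading principal minors: Δ_1 = -1, Δ_2 = 13, Δ_3 = -3.
The signs alternate starting with Δ_1 < 0, so by Sylvester's criterion Q is negative definite.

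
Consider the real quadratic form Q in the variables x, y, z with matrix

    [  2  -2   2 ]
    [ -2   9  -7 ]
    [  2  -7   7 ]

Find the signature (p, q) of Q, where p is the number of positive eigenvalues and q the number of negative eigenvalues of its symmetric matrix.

An LDLᵀ factorisation of A has diagonal entries 2, 7, 10/7.
That gives 3 positive pivots.

(3, 0)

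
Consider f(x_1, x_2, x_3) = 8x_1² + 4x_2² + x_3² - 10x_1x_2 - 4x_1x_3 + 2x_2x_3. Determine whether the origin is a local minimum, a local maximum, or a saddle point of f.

local minimum

The Hessian at the origin is H = [[16, -10, -4], [-10, 8, 2], [-4, 2, 2]].
Symmetric row and column elimination reduces H to a congruent diagonal form with pivots 16, 7/4, 6/7.
Counting signs: 3 positive.
H is positive definite, so the origin is a strict local minimum.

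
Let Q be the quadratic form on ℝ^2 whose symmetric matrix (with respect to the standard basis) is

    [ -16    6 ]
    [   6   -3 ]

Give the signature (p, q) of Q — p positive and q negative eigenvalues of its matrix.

Congruent diagonalization of A (simultaneous row and column reduction) yields pivots -16, -3/4.
So there are 2 negative pivots.

(0, 2)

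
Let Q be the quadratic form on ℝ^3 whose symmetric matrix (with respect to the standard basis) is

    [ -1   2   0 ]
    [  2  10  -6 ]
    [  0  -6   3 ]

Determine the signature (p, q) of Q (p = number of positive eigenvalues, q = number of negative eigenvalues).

(2, 1)

Applying the same elementary operations to the rows and columns of A produces a congruent diagonal matrix with entries -1, 14, 3/7.
Counting signs: 2 positive, 1 negative.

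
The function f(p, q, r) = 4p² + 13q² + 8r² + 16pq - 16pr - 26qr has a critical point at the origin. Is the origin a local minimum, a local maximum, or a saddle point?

The Hessian at the origin is H = [[8, 16, -16], [16, 26, -26], [-16, -26, 16]].
Applying the same elementary operations to the rows and columns of H produces a congruent diagonal matrix with entries 8, -6, -10.
So there are 1 positive, 2 negative pivots.
H is indefinite, so the origin is a saddle point.

saddle point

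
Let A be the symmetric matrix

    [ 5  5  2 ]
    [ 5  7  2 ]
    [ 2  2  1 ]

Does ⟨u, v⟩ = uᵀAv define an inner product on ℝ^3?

yes

Congruent diagonalization of A (simultaneous row and column reduction) yields pivots 5, 2, 1/5.
So there are 3 positive pivots.
Hence Q is positive definite.
⟨·,·⟩ is an inner product exactly when A is positive definite.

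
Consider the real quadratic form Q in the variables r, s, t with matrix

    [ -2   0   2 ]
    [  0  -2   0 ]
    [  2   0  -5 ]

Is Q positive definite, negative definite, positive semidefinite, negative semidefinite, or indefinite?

negative definite

Congruent diagonalization of A (simultaneous row and column reduction) yields pivots -2, -2, -3.
Counting signs: 3 negative.
Hence Q is negative definite.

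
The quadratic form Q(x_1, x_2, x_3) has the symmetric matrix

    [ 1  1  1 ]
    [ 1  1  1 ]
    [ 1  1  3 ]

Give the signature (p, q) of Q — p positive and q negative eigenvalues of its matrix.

(2, 0)

Applying the same elementary operations to the rows and columns of A produces a congruent diagonal matrix with entries 1, 0, 2.
So there are 2 positive, 1 zero pivots.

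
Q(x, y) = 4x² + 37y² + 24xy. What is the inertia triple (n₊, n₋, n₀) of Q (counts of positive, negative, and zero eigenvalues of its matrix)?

(2, 0, 0)

The associated matrix is A = [[4, 12], [12, 37]].
Congruent diagonalization of A (simultaneous row and column reduction) yields pivots 4, 1.
So there are 2 positive pivots.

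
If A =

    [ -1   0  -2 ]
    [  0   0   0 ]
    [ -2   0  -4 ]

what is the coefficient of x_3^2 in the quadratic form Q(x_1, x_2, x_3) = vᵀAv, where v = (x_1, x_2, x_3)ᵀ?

-4

The coefficient of x_3^2 is the diagonal entry A[3,3] = -4.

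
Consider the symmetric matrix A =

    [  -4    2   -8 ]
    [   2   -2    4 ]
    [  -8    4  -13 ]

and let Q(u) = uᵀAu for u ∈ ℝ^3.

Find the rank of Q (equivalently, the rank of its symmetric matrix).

3

Symmetric row and column elimination reduces A to a congruent diagonal form with pivots -4, -1, 3.
Counting signs: 1 positive, 2 negative.
The rank is the number of nonzero pivots: 3.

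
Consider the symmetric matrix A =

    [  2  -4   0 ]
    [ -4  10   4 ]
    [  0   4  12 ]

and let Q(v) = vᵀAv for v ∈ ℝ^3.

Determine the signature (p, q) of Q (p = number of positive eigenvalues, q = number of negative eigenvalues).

(3, 0)

Row-reducing A symmetrically gives the diagonal entries 2, 2, 4.
Counting signs: 3 positive.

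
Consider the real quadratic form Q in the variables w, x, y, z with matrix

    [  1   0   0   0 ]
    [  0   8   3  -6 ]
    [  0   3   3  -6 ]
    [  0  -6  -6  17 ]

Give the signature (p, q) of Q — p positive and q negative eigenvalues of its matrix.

(4, 0)

An LDLᵀ factorisation of A has diagonal entries 1, 8, 15/8, 5.
That gives 4 positive pivots.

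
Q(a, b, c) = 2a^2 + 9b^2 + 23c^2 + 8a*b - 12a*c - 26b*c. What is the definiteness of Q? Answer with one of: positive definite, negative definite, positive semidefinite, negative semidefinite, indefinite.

positive definite

The symmetric matrix of Q is A = [[2, 4, -6], [4, 9, -13], [-6, -13, 23]].
Leading principal minors: Δ_1 = 2, Δ_2 = 2, Δ_3 = 8.
All leading principal minors are positive, so by Sylvester's criterion Q is positive definite.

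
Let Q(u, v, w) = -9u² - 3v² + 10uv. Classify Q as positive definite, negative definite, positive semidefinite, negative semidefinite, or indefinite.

negative semidefinite

The symmetric matrix is A = [[-9, 5, 0], [5, -3, 0], [0, 0, 0]].
Applying the same elementary operations to the rows and columns of A produces a congruent diagonal matrix with entries -9, -2/9, 0.
That gives 2 negative, 1 zero pivots.
Hence Q is negative semidefinite.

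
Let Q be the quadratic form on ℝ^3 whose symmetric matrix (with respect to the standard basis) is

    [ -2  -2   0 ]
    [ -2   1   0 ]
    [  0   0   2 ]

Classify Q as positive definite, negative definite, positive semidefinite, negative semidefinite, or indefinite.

indefinite

Row-reducing A symmetrically gives the diagonal entries -2, 3, 2.
So there are 2 positive, 1 negative pivots.
Hence Q is indefinite.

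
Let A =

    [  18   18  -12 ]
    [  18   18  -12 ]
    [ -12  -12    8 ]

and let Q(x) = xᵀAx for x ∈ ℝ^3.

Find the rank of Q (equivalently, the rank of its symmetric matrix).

1

Congruent diagonalization of A (simultaneous row and column reduction) yields pivots 18, 0, 0.
Counting signs: 1 positive, 2 zero.
The rank is the number of nonzero pivots: 1.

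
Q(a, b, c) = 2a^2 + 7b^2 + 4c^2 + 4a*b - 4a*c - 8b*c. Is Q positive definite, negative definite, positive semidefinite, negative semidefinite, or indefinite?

The symmetric matrix of Q is A = [[2, 2, -2], [2, 7, -4], [-2, -4, 4]].
Leading principal minors: Δ_1 = 2, Δ_2 = 10, Δ_3 = 12.
All leading principal minors are positive, so by Sylvester's criterion Q is positive definite.

positive definite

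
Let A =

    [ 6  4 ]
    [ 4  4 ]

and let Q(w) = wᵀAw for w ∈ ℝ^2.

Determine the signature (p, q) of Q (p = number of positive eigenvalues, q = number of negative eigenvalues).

(2, 0)

Congruent diagonalization of A (simultaneous row and column reduction) yields pivots 6, 4/3.
So there are 2 positive pivots.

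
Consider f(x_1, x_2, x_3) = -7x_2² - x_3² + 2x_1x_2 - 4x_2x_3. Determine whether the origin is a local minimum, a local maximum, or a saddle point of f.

saddle point

The Hessian at the origin is H = [[0, 2, 0], [2, -14, -4], [0, -4, -2]].
H is indefinite, so the origin is a saddle point.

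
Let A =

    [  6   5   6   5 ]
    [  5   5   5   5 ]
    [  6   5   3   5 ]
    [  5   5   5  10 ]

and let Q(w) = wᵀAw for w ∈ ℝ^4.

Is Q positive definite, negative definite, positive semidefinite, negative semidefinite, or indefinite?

Congruent diagonalization of A (simultaneous row and column reduction) yields pivots 6, 5/6, -3, 5.
Counting signs: 3 positive, 1 negative.
Hence Q is indefinite.

indefinite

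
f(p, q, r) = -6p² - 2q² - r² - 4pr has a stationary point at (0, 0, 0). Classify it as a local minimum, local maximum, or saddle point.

local maximum

The Hessian at the origin is H = [[-12, 0, -4], [0, -4, 0], [-4, 0, -2]].
Symmetric row and column elimination reduces H to a congruent diagonal form with pivots -12, -4, -2/3.
That gives 3 negative pivots.
H is negative definite, so the origin is a strict local maximum.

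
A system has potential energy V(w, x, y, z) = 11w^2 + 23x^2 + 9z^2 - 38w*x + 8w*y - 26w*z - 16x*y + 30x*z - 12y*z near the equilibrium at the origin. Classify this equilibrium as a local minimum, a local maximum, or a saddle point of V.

The Hessian at the origin is H = [[22, -38, 8, -26], [-38, 46, -16, 30], [8, -16, 0, -12], [-26, 30, -12, 18]].
Congruent diagonalization of H (simultaneous row and column reduction) yields pivots 22, -216/11, -8/3, -10/9.
Counting signs: 1 positive, 3 negative.
H is indefinite, so the origin is a saddle point.

saddle point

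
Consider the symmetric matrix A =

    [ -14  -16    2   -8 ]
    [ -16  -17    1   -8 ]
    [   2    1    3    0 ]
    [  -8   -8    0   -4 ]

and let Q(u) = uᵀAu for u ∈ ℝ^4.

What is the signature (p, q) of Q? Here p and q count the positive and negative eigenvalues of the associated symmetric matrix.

Symmetric row and column elimination reduces A to a congruent diagonal form with pivots -14, 9/7, 2, -4/9.
So there are 2 positive, 2 negative pivots.

(2, 2)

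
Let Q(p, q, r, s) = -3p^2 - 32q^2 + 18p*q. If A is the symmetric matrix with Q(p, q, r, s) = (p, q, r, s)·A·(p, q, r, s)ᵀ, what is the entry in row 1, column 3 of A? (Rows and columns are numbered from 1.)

The coefficient of p·r in Q is 0. For a symmetric A this equals A[1,3] + A[3,1] = 2·A[1,3].
So A[1,3] = 0/2 = 0.

0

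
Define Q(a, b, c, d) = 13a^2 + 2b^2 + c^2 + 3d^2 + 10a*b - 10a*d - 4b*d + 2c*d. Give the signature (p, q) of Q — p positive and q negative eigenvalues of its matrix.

(3, 0)

The symmetric matrix is A = [[13, 5, 0, -5], [5, 2, 0, -2], [0, 0, 1, 1], [-5, -2, 1, 3]].
Applying the same elementary operations to the rows and columns of A produces a congruent diagonal matrix with entries 13, 1/13, 1, 0.
Counting signs: 3 positive, 1 zero.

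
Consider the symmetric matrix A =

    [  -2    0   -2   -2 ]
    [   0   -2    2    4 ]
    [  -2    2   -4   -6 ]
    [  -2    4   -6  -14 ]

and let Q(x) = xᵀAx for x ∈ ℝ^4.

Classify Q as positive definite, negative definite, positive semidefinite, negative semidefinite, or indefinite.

negative semidefinite

Row-reducing A symmetrically gives the diagonal entries -2, -2, 0, -4.
So there are 3 negative, 1 zero pivots.
Hence Q is negative semidefinite.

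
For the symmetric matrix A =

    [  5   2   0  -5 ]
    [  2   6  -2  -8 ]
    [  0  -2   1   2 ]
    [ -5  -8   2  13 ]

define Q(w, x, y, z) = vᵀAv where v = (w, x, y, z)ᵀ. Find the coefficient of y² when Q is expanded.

The coefficient of y² is the diagonal entry A[3,3] = 1.

1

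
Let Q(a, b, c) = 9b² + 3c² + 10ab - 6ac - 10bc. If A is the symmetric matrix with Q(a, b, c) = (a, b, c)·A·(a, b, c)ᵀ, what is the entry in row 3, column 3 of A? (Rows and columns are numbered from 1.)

The coefficient of c² in Q is 3, and that is exactly A[3,3].

3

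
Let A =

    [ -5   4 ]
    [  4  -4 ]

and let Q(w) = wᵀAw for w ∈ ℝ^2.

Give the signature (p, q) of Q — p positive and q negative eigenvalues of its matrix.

(0, 2)

Symmetric row and column elimination reduces A to a congruent diagonal form with pivots -5, -4/5.
Counting signs: 2 negative.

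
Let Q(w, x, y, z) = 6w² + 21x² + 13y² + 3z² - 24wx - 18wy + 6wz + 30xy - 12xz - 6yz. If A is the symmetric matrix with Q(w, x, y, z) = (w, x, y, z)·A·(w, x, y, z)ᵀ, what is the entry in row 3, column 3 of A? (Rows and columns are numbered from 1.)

The coefficient of y² in Q is 13, and that is exactly A[3,3].

13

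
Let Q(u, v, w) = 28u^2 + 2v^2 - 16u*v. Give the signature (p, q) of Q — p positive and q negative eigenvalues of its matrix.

(1, 1)

The associated matrix is A = [[28, -8, 0], [-8, 2, 0], [0, 0, 0]].
Congruent diagonalization of A (simultaneous row and column reduction) yields pivots 28, -2/7, 0.
So there are 1 positive, 1 negative, 1 zero pivots.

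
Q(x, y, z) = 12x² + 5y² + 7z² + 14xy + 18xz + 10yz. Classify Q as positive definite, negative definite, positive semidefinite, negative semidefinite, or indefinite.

positive definite

The associated matrix is A = [[12, 7, 9], [7, 5, 5], [9, 5, 7]].
Applying the same elementary operations to the rows and columns of A produces a congruent diagonal matrix with entries 12, 11/12, 2/11.
Counting signs: 3 positive.
Hence Q is positive definite.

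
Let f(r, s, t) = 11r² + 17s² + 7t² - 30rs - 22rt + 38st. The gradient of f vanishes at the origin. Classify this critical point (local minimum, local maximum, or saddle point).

The Hessian at the origin is H = [[22, -30, -22], [-30, 34, 38], [-22, 38, 14]].
An LDLᵀ factorisation of H has diagonal entries 22, -76/11, 24/19.
That gives 2 positive, 1 negative pivots.
H is indefinite, so the origin is a saddle point.

saddle point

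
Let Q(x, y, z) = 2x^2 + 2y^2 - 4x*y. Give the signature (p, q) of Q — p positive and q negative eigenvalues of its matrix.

(1, 0)

The associated matrix is A = [[2, -2, 0], [-2, 2, 0], [0, 0, 0]].
Congruent diagonalization of A (simultaneous row and column reduction) yields pivots 2, 0, 0.
Counting signs: 1 positive, 2 zero.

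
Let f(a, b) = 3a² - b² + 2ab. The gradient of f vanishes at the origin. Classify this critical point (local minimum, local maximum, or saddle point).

The Hessian at the origin is H = [[6, 2], [2, -2]].
det H = 6·-2 − (2)² = -16 < 0, so H is indefinite.
Therefore the origin is a saddle point.

saddle point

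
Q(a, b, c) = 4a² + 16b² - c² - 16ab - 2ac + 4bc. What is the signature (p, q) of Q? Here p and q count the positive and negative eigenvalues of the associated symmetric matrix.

The symmetric matrix is A = [[4, -8, -1], [-8, 16, 2], [-1, 2, -1]].
Applying the same elementary operations to the rows and columns of A produces a congruent diagonal matrix with entries 4, 0, -5/4.
That gives 1 positive, 1 negative, 1 zero pivots.

(1, 1)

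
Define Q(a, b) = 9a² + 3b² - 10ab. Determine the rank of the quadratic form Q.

The symmetric matrix is A = [[9, -5], [-5, 3]].
An LDLᵀ factorisation of A has diagonal entries 9, 2/9.
So there are 2 positive pivots.
The rank is the number of nonzero pivots: 2.

2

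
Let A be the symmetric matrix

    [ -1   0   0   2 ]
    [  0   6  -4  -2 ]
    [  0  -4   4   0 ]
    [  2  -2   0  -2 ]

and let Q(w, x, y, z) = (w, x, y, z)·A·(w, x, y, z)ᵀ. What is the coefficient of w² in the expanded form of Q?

-1

The coefficient of w² is the diagonal entry A[1,1] = -1.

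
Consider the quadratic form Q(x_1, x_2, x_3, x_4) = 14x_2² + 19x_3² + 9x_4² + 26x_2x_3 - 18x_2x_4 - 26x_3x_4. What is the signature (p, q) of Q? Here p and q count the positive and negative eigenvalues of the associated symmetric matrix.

Write A = [[0, 0, 0, 0], [0, 14, 13, -9], [0, 13, 19, -13], [0, -9, -13, 9]].
Symmetric row and column elimination reduces A to a congruent diagonal form with pivots 0, 14, 97/14, 10/97.
So there are 3 positive, 1 zero pivots.

(3, 0)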